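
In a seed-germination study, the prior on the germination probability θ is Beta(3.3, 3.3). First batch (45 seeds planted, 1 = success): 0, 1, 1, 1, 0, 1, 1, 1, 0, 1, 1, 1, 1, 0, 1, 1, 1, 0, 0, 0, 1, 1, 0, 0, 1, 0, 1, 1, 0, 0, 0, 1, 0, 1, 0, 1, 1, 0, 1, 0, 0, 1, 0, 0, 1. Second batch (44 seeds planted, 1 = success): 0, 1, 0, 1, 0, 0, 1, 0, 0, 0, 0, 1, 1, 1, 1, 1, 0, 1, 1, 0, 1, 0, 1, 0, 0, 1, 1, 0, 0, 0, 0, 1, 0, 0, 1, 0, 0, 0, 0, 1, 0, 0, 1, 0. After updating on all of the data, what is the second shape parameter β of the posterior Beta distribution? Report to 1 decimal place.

49.3

The Beta prior is conjugate to a Binomial/Bernoulli likelihood; the update adds successes to α and failures to β.
After batch 1: Beta(3.3+25, 3.3+20) = Beta(28.3, 23.3).
After batch 2: Beta(28.3+18, 23.3+26) = Beta(46.3, 49.3).
Posterior β = 49.3.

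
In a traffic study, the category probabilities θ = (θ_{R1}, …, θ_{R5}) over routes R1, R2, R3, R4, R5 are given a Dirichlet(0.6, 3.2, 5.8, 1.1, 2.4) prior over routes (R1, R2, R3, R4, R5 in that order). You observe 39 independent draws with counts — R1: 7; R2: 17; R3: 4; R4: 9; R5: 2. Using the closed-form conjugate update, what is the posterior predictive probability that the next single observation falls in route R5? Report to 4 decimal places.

0.0845

The Dirichlet prior is conjugate to the Multinomial likelihood: each posterior αⱼ = prior αⱼ + observed count nⱼ.
Posterior concentration: (7.6, 20.2, 9.8, 10.1, 4.4), total = 52.1.
P(next = R5 | data) = α_{R5}/Σα = 0.0845.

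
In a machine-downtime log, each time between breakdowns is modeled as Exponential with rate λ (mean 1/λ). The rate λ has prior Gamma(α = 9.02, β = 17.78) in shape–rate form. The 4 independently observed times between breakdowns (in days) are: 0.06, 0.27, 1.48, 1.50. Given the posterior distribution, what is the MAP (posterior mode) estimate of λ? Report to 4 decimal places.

0.5699

With a Gamma(shape α, rate β) prior on the exponential rate λ, the posterior after n observations with total T = Σxᵢ is Gamma(α+n, β+T).
Sum of observations T = 3.31 days; n = 4.
Posterior: Gamma(9.02+4, 17.78+3.31) = Gamma(13.02, 21.09).
Mode = (α−1)/β = 0.5699.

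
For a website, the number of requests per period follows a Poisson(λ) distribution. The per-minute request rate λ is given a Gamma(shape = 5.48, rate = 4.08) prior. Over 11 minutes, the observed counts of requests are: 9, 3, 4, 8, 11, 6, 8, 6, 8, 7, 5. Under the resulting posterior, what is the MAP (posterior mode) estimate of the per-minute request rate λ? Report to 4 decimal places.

With a Gamma(shape α, rate β) prior, the Poisson likelihood is conjugate: the posterior is Gamma(α + ΣXᵢ, β + n).
Sum of counts S = 75 over n = 11 minutes.
Posterior: Gamma(α+S, β+n) = Gamma(5.48+75, 4.08+11) = Gamma(80.48, 15.08).
Mode of Gamma(α,β) for α≥1 is (α−1)/β = 79.48/15.08 = 5.2706.

5.2706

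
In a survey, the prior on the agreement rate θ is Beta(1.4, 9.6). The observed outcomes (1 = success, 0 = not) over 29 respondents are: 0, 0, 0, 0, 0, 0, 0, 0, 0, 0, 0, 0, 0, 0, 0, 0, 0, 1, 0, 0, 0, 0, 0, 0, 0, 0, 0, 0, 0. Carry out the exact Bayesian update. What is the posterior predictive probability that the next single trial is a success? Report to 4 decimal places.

The Beta prior is conjugate to a Binomial/Bernoulli likelihood; the update adds successes to α and failures to β.
Posterior: Beta(α+k, β+n−k) = Beta(1.4+1, 9.6+28) = Beta(2.4, 37.6).
For a single future Bernoulli trial, P(success | data) = α/(α+β) = 0.0600.

0.0600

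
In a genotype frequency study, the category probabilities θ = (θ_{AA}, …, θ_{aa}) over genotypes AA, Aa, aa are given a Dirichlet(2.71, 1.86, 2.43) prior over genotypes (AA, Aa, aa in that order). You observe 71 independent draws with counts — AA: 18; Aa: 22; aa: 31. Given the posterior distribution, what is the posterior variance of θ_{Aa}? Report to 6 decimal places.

0.002688

The Dirichlet prior is conjugate to the Multinomial likelihood: each posterior αⱼ = prior αⱼ + observed count nⱼ.
Posterior concentration: (20.71, 23.86, 33.43), total = 78.00.
Var[θ_j] = α_j(Σα−α_j)/((Σα)²(Σα+1)) = 23.86·54.14/(78.00²·79.00) = 0.002688.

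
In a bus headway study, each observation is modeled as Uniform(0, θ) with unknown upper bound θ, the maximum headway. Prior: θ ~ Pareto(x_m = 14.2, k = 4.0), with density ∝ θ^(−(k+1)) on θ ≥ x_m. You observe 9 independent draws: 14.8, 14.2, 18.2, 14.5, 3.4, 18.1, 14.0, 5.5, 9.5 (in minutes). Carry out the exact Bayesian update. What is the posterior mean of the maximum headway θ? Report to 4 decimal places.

19.7167

A Pareto(scale x_m, shape k) prior on the upper bound θ of Uniform(0, θ) is conjugate: posterior is Pareto(max(x_m, max xᵢ), k + n).
Sample maximum = 18.2; prior scale x_m = 14.2 → posterior scale = max = 18.2.
Posterior shape = 4.0 + 9 = 13.0.
E[θ|data] = k·x_m/(k−1) = 13.0·18.2/12.0 = 19.7167.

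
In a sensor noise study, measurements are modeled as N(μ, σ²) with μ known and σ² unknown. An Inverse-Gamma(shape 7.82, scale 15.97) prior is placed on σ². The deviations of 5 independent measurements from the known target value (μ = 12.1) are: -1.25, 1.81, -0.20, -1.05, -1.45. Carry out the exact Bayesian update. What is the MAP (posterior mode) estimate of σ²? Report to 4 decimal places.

With known mean μ and an Inverse-Gamma(α, β) prior on σ², the Normal likelihood is conjugate: posterior is Inv-Gamma(α + n/2, β + Σ(xᵢ−μ)²/2).
Σ(xᵢ−μ)² = (-1.25)² + (1.81)² + (-0.20)² + (-1.05)² + (-1.45)² = 8.0836.
Posterior: Inv-Gamma(7.82 + 5/2, 15.97 + 8.0836/2) = Inv-Gamma(10.32, 20.01180).
Mode = β/(α+1) = 20.01180/11.32 = 1.7678.

1.7678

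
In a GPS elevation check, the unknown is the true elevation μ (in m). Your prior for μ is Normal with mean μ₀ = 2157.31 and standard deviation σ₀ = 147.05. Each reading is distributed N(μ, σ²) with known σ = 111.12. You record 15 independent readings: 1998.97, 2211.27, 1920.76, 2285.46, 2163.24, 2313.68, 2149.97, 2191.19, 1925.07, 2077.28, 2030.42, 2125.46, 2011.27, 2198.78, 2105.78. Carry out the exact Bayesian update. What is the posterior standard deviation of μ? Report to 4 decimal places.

28.1601

For Normal data with known variance σ², a Normal(μ₀, σ₀²) prior on μ is conjugate. Posterior precision = 1/σ₀² + n/σ²; posterior mean is the precision-weighted average of μ₀ and x̄.
σ₀² = 147.05² = 21623.7025, σ² = 111.12² = 12347.6544; σ² + n·σ₀² = 12347.6544 + 15·21623.7025 = 336703.1919.
Posterior precision = 1/σ₀² + n/σ² = 1/21623.7025 + 15/12347.6544 = (σ² + n·σ₀²)/(σ₀²σ²) = 336703.1919/(21623.7025·12347.6544); posterior variance σₙ² = σ₀²σ²/(σ² + n·σ₀²) = 21623.7025·12347.6544/336703.1919 = 792.989231.
Posterior SD = √σₙ² = √(21623.7025·12347.6544/336703.1919) = 28.1601.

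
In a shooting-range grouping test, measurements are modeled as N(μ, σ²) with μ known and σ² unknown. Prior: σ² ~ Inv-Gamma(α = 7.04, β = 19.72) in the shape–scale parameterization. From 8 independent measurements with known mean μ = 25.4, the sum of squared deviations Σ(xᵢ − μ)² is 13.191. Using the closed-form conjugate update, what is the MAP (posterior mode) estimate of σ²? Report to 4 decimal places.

2.1857

With known mean μ and an Inverse-Gamma(α, β) prior on σ², the Normal likelihood is conjugate: posterior is Inv-Gamma(α + n/2, β + Σ(xᵢ−μ)²/2).
Posterior: Inv-Gamma(7.04 + 8/2, 19.72 + 13.191/2) = Inv-Gamma(11.04, 26.3155).
Mode = β/(α+1) = 26.3155/12.04 = 2.1857.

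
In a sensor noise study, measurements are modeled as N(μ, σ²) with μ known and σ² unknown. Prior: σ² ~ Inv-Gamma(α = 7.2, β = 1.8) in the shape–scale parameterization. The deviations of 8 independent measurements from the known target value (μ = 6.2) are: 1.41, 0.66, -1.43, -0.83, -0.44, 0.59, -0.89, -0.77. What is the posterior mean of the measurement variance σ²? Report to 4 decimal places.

With known mean μ and an Inverse-Gamma(α, β) prior on σ², the Normal likelihood is conjugate: posterior is Inv-Gamma(α + n/2, β + Σ(xᵢ−μ)²/2).
Σ(xᵢ−μ)² = (1.41)² + (0.66)² + (-1.43)² + (-0.83)² + (-0.44)² + (0.59)² + (-0.89)² + (-0.77)² = 7.0842.
Posterior: Inv-Gamma(7.2 + 8/2, 1.8 + 7.0842/2) = Inv-Gamma(11.20, 5.34210).
E[σ²|data] = β/(α−1) = 5.34210/10.20 = 0.5237.

0.5237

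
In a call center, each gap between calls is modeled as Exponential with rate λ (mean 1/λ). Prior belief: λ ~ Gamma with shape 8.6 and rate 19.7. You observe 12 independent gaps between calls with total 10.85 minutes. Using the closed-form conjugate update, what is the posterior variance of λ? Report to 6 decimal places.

0.022072

With a Gamma(shape α, rate β) prior on the exponential rate λ, the posterior after n observations with total T = Σxᵢ is Gamma(α+n, β+T).
Posterior: Gamma(8.6+12, 19.7+10.85) = Gamma(20.6, 30.55).
Var = α/β² = 0.022072.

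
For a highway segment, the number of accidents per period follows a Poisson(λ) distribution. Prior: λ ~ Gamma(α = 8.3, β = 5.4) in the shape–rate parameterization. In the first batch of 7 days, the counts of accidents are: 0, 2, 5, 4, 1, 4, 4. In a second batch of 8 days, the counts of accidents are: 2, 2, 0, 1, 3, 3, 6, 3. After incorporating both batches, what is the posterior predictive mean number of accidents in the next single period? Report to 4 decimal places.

With a Gamma(shape α, rate β) prior, the Poisson likelihood is conjugate: the posterior is Gamma(α + ΣXᵢ, β + n).
Batch 1: sum of counts S = 20 over n = 7 days.
After batch 1: Gamma(α+S, β+n) = Gamma(8.3+20, 5.4+7) = Gamma(28.3, 12.4).
Batch 2: sum of counts S = 20 over n = 8 days.
After batch 2: Gamma(α+S, β+n) = Gamma(28.3+20, 12.4+8) = Gamma(48.3, 20.4).
The predictive distribution for one future period is NegBinom with mean α/β = 2.3676.

2.3676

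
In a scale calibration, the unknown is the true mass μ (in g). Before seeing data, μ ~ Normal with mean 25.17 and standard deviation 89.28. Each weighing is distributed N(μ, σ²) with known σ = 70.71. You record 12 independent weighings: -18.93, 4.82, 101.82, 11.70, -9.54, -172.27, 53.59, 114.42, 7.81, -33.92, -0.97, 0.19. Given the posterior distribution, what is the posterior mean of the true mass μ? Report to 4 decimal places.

For Normal data with known variance σ², a Normal(μ₀, σ₀²) prior on μ is conjugate. Posterior precision = 1/σ₀² + n/σ²; posterior mean is the precision-weighted average of μ₀ and x̄.
Σxᵢ = (-18.93) + 4.82 + 101.82 + 11.70 + (-9.54) + (-172.27) + 53.59 + 114.42 + 7.81 + (-33.92) + (-0.97) + 0.19 = 58.72, so n·x̄ = 58.72.
σ₀² = 89.28² = 7970.9184, σ² = 70.71² = 4999.9041; σ² + n·σ₀² = 4999.9041 + 12·7970.9184 = 100650.9249.
Posterior mean = (μ₀/σ₀² + n·x̄/σ²)/(1/σ₀² + n/σ²) = (σ²·μ₀ + σ₀²·n·x̄)/(σ² + n·σ₀²) = (4999.9041·25.17 + 7970.9184·58.72)/100650.9249 = 593899.914645/100650.9249 = 5.9006.

5.9006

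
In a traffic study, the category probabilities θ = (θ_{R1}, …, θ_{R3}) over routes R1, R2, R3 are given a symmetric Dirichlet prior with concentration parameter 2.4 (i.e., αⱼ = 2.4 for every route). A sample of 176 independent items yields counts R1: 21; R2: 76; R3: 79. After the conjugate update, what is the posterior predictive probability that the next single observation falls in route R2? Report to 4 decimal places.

0.4279

The Dirichlet prior is conjugate to the Multinomial likelihood: each posterior αⱼ = prior αⱼ + observed count nⱼ.
Posterior concentration: (23.4, 78.4, 81.4), total = 183.2.
P(next = R2 | data) = α_{R2}/Σα = 0.4279.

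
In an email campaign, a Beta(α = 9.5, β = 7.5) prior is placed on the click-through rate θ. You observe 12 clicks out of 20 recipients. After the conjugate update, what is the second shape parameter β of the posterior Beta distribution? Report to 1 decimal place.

15.5

The Beta prior is conjugate to a Binomial/Bernoulli likelihood; the update adds successes to α and failures to β.
Posterior: Beta(α+k, β+n−k) = Beta(9.5+12, 7.5+8) = Beta(21.5, 15.5).
Posterior β = 15.5.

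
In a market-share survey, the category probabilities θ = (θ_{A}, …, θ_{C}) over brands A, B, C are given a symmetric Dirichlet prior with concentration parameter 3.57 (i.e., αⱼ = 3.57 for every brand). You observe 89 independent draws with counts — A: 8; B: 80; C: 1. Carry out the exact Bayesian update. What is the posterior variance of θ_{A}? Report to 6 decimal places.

0.001018

The Dirichlet prior is conjugate to the Multinomial likelihood: each posterior αⱼ = prior αⱼ + observed count nⱼ.
Posterior concentration: (11.57, 83.57, 4.57), total = 99.71.
Var[θ_j] = α_j(Σα−α_j)/((Σα)²(Σα+1)) = 11.57·88.14/(99.71²·100.71) = 0.001018.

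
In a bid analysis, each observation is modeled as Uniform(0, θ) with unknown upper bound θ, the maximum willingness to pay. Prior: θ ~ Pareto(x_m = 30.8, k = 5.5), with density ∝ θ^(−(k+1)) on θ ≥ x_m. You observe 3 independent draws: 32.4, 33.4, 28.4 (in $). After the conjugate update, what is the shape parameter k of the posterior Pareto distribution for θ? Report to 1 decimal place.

A Pareto(scale x_m, shape k) prior on the upper bound θ of Uniform(0, θ) is conjugate: posterior is Pareto(max(x_m, max xᵢ), k + n).
Sample maximum = 33.4; prior scale x_m = 30.8 → posterior scale = max = 33.4.
Posterior shape = 5.5 + 3 = 8.5.
Posterior shape k = 8.5.

8.5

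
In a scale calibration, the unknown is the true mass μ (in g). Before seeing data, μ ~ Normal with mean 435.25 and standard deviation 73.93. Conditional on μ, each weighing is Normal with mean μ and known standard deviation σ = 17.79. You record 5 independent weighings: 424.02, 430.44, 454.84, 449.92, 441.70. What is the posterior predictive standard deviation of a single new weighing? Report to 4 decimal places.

19.4694

For Normal data with known variance σ², a Normal(μ₀, σ₀²) prior on μ is conjugate. Posterior precision = 1/σ₀² + n/σ²; posterior mean is the precision-weighted average of μ₀ and x̄.
σ₀² = 73.93² = 5465.6449, σ² = 17.79² = 316.4841; σ² + n·σ₀² = 316.4841 + 5·5465.6449 = 27644.7086.
Posterior precision = 1/σ₀² + n/σ² = 1/5465.6449 + 5/316.4841 = (σ² + n·σ₀²)/(σ₀²σ²) = 27644.7086/(5465.6449·316.4841); posterior variance σₙ² = σ₀²σ²/(σ² + n·σ₀²) = 5465.6449·316.4841/27644.7086 = 62.572181.
Predictive variance for one new observation = σₙ² + σ² = 5465.6449·316.4841/27644.7086 + 316.4841 = σ²·(σ₀² + 27644.7086)/27644.7086 = 316.4841·33110.3535/27644.7086 = 379.056281; SD = √(316.4841·33110.3535/27644.7086) = 19.4694.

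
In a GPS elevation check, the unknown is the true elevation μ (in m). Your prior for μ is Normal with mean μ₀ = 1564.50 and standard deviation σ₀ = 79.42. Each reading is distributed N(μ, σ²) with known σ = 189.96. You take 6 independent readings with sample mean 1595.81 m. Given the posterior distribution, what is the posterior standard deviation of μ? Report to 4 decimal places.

55.4858

For Normal data with known variance σ², a Normal(μ₀, σ₀²) prior on μ is conjugate. Posterior precision = 1/σ₀² + n/σ²; posterior mean is the precision-weighted average of μ₀ and x̄.
σ₀² = 79.42² = 6307.5364, σ² = 189.96² = 36084.8016; σ² + n·σ₀² = 36084.8016 + 6·6307.5364 = 73930.02.
Posterior precision = 1/σ₀² + n/σ² = 1/6307.5364 + 6/36084.8016 = (σ² + n·σ₀²)/(σ₀²σ²) = 73930.02/(6307.5364·36084.8016); posterior variance σₙ² = σ₀²σ²/(σ² + n·σ₀²) = 6307.5364·36084.8016/73930.02 = 3078.670878.
Posterior SD = √σₙ² = √(6307.5364·36084.8016/73930.02) = 55.4858.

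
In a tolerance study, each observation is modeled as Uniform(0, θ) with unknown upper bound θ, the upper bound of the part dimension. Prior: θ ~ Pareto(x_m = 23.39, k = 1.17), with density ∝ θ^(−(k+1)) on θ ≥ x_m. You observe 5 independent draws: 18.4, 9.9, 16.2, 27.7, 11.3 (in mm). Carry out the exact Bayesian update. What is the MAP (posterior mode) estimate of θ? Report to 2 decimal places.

A Pareto(scale x_m, shape k) prior on the upper bound θ of Uniform(0, θ) is conjugate: posterior is Pareto(max(x_m, max xᵢ), k + n).
Sample maximum = 27.7; prior scale x_m = 23.39 → posterior scale = max = 27.70.
Posterior shape = 1.17 + 5 = 6.17.
The Pareto density is decreasing on [x_m, ∞), so the mode is x_m = 27.70.

27.70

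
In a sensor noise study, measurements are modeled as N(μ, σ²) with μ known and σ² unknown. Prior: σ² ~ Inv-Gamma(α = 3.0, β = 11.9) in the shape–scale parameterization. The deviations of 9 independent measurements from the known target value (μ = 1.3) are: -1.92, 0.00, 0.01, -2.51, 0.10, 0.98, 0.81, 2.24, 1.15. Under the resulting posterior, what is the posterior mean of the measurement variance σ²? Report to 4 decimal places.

3.2118

With known mean μ and an Inverse-Gamma(α, β) prior on σ², the Normal likelihood is conjugate: posterior is Inv-Gamma(α + n/2, β + Σ(xᵢ−μ)²/2).
Σ(xᵢ−μ)² = (-1.92)² + (0.00)² + (0.01)² + (-2.51)² + (0.10)² + (0.98)² + (0.81)² + (2.24)² + (1.15)² = 17.9532.
Posterior: Inv-Gamma(3.0 + 9/2, 11.9 + 17.9532/2) = Inv-Gamma(7.50, 20.87660).
E[σ²|data] = β/(α−1) = 20.87660/6.50 = 3.2118.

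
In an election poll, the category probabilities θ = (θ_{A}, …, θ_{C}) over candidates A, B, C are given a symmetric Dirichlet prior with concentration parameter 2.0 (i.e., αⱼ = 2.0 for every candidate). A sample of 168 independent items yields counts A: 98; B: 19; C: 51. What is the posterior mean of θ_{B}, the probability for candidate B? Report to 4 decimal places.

The Dirichlet prior is conjugate to the Multinomial likelihood: each posterior αⱼ = prior αⱼ + observed count nⱼ.
Posterior concentration: (100.0, 21.0, 53.0), total = 174.0.
E[θ_{B}|data] = α_{B}/Σα = 21.0/174.0 = 0.1207.

0.1207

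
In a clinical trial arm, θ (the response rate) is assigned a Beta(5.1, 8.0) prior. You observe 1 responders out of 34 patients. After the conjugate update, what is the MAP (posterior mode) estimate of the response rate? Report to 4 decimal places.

0.1131

The Beta prior is conjugate to a Binomial/Bernoulli likelihood; the update adds successes to α and failures to β.
Posterior: Beta(α+k, β+n−k) = Beta(5.1+1, 8.0+33) = Beta(6.1, 41.0).
Mode of Beta(a,b) for a,b>1 is (a−1)/(a+b−2) = 5.1/45.1 = 0.1131.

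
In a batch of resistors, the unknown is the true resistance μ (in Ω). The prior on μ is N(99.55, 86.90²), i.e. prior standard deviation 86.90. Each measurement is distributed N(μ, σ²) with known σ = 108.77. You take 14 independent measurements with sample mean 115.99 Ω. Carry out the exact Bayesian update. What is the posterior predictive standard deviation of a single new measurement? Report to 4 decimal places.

112.2093

For Normal data with known variance σ², a Normal(μ₀, σ₀²) prior on μ is conjugate. Posterior precision = 1/σ₀² + n/σ²; posterior mean is the precision-weighted average of μ₀ and x̄.
σ₀² = 86.90² = 7551.61, σ² = 108.77² = 11830.9129; σ² + n·σ₀² = 11830.9129 + 14·7551.61 = 117553.4529.
Posterior precision = 1/σ₀² + n/σ² = 1/7551.61 + 14/11830.9129 = (σ² + n·σ₀²)/(σ₀²σ²) = 117553.4529/(7551.61·11830.9129); posterior variance σₙ² = σ₀²σ²/(σ² + n·σ₀²) = 7551.61·11830.9129/117553.4529 = 760.015448.
Predictive variance for one new observation = σₙ² + σ² = 7551.61·11830.9129/117553.4529 + 11830.9129 = σ²·(σ₀² + 117553.4529)/117553.4529 = 11830.9129·125105.0629/117553.4529 = 12590.928348; SD = √(11830.9129·125105.0629/117553.4529) = 112.2093.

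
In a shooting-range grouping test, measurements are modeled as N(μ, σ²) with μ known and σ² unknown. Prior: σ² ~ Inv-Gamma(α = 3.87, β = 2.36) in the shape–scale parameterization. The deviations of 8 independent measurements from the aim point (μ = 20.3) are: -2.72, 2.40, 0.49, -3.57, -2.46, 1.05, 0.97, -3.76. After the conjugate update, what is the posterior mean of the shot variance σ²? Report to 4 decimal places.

3.8643

With known mean μ and an Inverse-Gamma(α, β) prior on σ², the Normal likelihood is conjugate: posterior is Inv-Gamma(α + n/2, β + Σ(xᵢ−μ)²/2).
Σ(xᵢ−μ)² = (-2.72)² + (2.40)² + (0.49)² + (-3.57)² + (-2.46)² + (1.05)² + (0.97)² + (-3.76)² = 48.3760.
Posterior: Inv-Gamma(3.87 + 8/2, 2.36 + 48.3760/2) = Inv-Gamma(7.87, 26.54800).
E[σ²|data] = β/(α−1) = 26.54800/6.87 = 3.8643.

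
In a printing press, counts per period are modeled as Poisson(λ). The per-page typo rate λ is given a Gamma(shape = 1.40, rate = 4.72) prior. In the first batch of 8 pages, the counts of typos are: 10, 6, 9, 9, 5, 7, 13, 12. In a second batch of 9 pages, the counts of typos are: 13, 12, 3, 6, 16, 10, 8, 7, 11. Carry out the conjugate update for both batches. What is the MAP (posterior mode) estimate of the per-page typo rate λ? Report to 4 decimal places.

7.2468

With a Gamma(shape α, rate β) prior, the Poisson likelihood is conjugate: the posterior is Gamma(α + ΣXᵢ, β + n).
Batch 1: sum of counts S = 71 over n = 8 pages.
After batch 1: Gamma(α+S, β+n) = Gamma(1.40+71, 4.72+8) = Gamma(72.40, 12.72).
Batch 2: sum of counts S = 86 over n = 9 pages.
After batch 2: Gamma(α+S, β+n) = Gamma(72.40+86, 12.72+9) = Gamma(158.40, 21.72).
Mode of Gamma(α,β) for α≥1 is (α−1)/β = 157.40/21.72 = 7.2468.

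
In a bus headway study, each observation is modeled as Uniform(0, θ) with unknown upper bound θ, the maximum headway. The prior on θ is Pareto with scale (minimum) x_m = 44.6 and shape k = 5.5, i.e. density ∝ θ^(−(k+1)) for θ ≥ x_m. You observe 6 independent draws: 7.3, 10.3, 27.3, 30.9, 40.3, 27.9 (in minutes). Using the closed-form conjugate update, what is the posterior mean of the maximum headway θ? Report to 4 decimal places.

A Pareto(scale x_m, shape k) prior on the upper bound θ of Uniform(0, θ) is conjugate: posterior is Pareto(max(x_m, max xᵢ), k + n).
Sample maximum = 40.3; prior scale x_m = 44.6 → posterior scale = max = 44.6.
Posterior shape = 5.5 + 6 = 11.5.
E[θ|data] = k·x_m/(k−1) = 11.5·44.6/10.5 = 48.8476.

48.8476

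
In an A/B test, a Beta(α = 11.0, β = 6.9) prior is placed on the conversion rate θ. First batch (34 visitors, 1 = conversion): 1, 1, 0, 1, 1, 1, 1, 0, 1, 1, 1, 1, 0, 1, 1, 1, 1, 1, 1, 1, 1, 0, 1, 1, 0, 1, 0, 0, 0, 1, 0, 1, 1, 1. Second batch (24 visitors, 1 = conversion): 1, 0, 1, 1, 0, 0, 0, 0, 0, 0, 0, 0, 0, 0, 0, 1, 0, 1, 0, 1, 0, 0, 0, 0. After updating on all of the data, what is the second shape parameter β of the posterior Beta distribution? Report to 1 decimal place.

The Beta prior is conjugate to a Binomial/Bernoulli likelihood; the update adds successes to α and failures to β.
After batch 1: Beta(11.0+25, 6.9+9) = Beta(36.0, 15.9).
After batch 2: Beta(36.0+6, 15.9+18) = Beta(42.0, 33.9).
Posterior β = 33.9.

33.9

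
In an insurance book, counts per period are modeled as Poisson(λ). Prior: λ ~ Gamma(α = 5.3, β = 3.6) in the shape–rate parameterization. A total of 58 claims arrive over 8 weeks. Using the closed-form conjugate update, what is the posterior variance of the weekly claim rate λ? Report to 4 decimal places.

With a Gamma(shape α, rate β) prior, the Poisson likelihood is conjugate: the posterior is Gamma(α + ΣXᵢ, β + n).
Posterior: Gamma(α+S, β+n) = Gamma(5.3+58, 3.6+8) = Gamma(63.3, 11.6).
Var = α/β² = 63.3/11.6² = 0.4704.

0.4704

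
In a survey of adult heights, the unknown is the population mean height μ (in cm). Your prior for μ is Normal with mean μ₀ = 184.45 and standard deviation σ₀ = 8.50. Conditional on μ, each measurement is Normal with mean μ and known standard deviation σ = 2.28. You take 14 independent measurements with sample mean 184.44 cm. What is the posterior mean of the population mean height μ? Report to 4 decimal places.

184.4401

For Normal data with known variance σ², a Normal(μ₀, σ₀²) prior on μ is conjugate. Posterior precision = 1/σ₀² + n/σ²; posterior mean is the precision-weighted average of μ₀ and x̄.
n·x̄ = 14·184.44 = 2582.16.
σ₀² = 8.50² = 72.25, σ² = 2.28² = 5.1984; σ² + n·σ₀² = 5.1984 + 14·72.25 = 1016.6984.
Posterior mean = (μ₀/σ₀² + n·x̄/σ²)/(1/σ₀² + n/σ²) = (σ²·μ₀ + σ₀²·n·x̄)/(σ² + n·σ₀²) = (5.1984·184.45 + 72.25·2582.16)/1016.6984 = 187519.90488/1016.6984 = 184.4401.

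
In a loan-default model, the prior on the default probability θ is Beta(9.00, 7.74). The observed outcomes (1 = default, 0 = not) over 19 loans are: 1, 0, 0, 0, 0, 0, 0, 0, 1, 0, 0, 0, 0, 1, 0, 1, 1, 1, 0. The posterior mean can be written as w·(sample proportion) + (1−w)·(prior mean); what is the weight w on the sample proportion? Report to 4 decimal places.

0.5316

The Beta prior is conjugate to a Binomial/Bernoulli likelihood; the update adds successes to α and failures to β.
Posterior mean = (α₀+k)/(α₀+β₀+n) = [n/(α₀+β₀+n)]·(k/n) + [(α₀+β₀)/(α₀+β₀+n)]·α₀/(α₀+β₀), so only n and the prior enter the weight.
The weight on the data is w = n/(α₀+β₀+n) = 19/(9.00+7.74+19) = 19/35.74 = 0.5316.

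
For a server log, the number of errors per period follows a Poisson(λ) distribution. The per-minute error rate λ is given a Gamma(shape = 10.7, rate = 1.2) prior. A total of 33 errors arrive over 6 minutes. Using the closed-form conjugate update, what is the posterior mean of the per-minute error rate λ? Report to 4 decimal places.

With a Gamma(shape α, rate β) prior, the Poisson likelihood is conjugate: the posterior is Gamma(α + ΣXᵢ, β + n).
Posterior: Gamma(α+S, β+n) = Gamma(10.7+33, 1.2+6) = Gamma(43.7, 7.2).
Posterior mean = α/β = 43.7/7.2 = 6.0694.

6.0694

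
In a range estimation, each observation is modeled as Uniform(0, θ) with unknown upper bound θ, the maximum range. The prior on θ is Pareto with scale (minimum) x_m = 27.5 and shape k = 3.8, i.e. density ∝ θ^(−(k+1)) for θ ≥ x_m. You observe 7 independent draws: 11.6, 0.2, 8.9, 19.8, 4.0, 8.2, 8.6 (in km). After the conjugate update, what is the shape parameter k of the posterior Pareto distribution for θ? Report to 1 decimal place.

10.8

A Pareto(scale x_m, shape k) prior on the upper bound θ of Uniform(0, θ) is conjugate: posterior is Pareto(max(x_m, max xᵢ), k + n).
Sample maximum = 19.8; prior scale x_m = 27.5 → posterior scale = max = 27.5.
Posterior shape = 3.8 + 7 = 10.8.
Posterior shape k = 10.8.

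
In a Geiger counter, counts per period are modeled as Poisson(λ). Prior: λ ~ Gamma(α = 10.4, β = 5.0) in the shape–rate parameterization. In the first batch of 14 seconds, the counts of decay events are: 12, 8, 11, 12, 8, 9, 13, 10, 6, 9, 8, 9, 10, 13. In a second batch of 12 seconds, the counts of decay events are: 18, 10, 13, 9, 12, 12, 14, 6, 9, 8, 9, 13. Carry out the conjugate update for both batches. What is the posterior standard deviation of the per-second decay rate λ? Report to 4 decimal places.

With a Gamma(shape α, rate β) prior, the Poisson likelihood is conjugate: the posterior is Gamma(α + ΣXᵢ, β + n).
Batch 1: sum of counts S = 138 over n = 14 seconds.
After batch 1: Gamma(α+S, β+n) = Gamma(10.4+138, 5.0+14) = Gamma(148.4, 19.0).
Batch 2: sum of counts S = 133 over n = 12 seconds.
After batch 2: Gamma(α+S, β+n) = Gamma(148.4+133, 19.0+12) = Gamma(281.4, 31.0).
SD = √α/β = √281.4/31.0 = 0.5411.

0.5411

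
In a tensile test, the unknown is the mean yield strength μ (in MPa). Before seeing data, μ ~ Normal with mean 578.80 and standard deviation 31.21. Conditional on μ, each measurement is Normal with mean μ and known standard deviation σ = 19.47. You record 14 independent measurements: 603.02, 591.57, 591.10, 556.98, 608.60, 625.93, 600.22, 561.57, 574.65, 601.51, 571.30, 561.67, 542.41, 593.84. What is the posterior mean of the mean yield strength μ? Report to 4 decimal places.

For Normal data with known variance σ², a Normal(μ₀, σ₀²) prior on μ is conjugate. Posterior precision = 1/σ₀² + n/σ²; posterior mean is the precision-weighted average of μ₀ and x̄.
Σxᵢ = 603.02 + 591.57 + 591.10 + 556.98 + 608.60 + 625.93 + 600.22 + 561.57 + 574.65 + 601.51 + 571.30 + 561.67 + 542.41 + 593.84 = 8184.37, so n·x̄ = 8184.37.
σ₀² = 31.21² = 974.0641, σ² = 19.47² = 379.0809; σ² + n·σ₀² = 379.0809 + 14·974.0641 = 14015.9783.
Posterior mean = (μ₀/σ₀² + n·x̄/σ²)/(1/σ₀² + n/σ²) = (σ²·μ₀ + σ₀²·n·x̄)/(σ² + n·σ₀²) = (379.0809·578.80 + 974.0641·8184.37)/14015.9783 = 8191513.023037/14015.9783 = 584.4410.

584.4410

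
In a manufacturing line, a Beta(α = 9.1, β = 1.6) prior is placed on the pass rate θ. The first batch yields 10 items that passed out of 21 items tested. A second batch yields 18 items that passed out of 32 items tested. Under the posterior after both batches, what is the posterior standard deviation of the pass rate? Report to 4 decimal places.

The Beta prior is conjugate to a Binomial/Bernoulli likelihood; the update adds successes to α and failures to β.
After batch 1: Beta(9.1+10, 1.6+11) = Beta(19.1, 12.6).
After batch 2: Beta(19.1+18, 12.6+14) = Beta(37.1, 26.6).
Var = αβ/((α+β)²(α+β+1)) = 37.1·26.6/(63.7²·64.7) = 0.00375900; SD = √0.00375900 = 0.0613.

0.0613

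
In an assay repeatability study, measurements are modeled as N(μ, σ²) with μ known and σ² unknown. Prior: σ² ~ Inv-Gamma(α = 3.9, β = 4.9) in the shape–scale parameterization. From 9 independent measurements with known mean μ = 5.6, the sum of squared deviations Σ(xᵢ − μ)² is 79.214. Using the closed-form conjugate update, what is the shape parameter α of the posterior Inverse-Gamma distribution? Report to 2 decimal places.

With known mean μ and an Inverse-Gamma(α, β) prior on σ², the Normal likelihood is conjugate: posterior is Inv-Gamma(α + n/2, β + Σ(xᵢ−μ)²/2).
Posterior: Inv-Gamma(3.9 + 9/2, 4.9 + 79.214/2) = Inv-Gamma(8.40, 44.5070).
Posterior α = 8.40.

8.40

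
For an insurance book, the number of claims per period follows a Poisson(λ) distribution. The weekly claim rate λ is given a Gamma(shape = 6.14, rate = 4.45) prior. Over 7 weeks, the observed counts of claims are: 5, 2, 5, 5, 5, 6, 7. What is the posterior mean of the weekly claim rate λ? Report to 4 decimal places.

3.5930

With a Gamma(shape α, rate β) prior, the Poisson likelihood is conjugate: the posterior is Gamma(α + ΣXᵢ, β + n).
Sum of counts S = 35 over n = 7 weeks.
Posterior: Gamma(α+S, β+n) = Gamma(6.14+35, 4.45+7) = Gamma(41.14, 11.45).
Posterior mean = α/β = 41.14/11.45 = 3.5930.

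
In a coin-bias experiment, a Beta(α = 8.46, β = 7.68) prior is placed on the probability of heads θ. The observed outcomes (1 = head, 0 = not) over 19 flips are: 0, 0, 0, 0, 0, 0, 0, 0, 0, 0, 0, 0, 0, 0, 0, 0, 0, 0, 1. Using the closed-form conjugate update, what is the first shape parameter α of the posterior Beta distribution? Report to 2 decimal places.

The Beta prior is conjugate to a Binomial/Bernoulli likelihood; the update adds successes to α and failures to β.
Posterior: Beta(α+k, β+n−k) = Beta(8.46+1, 7.68+18) = Beta(9.46, 25.68).
Posterior α = 9.46.

9.46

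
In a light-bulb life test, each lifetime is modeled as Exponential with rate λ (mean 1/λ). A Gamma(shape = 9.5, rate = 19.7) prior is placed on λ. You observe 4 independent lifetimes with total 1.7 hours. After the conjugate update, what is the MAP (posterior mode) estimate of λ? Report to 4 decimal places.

With a Gamma(shape α, rate β) prior on the exponential rate λ, the posterior after n observations with total T = Σxᵢ is Gamma(α+n, β+T).
Posterior: Gamma(9.5+4, 19.7+1.7) = Gamma(13.5, 21.4).
Mode = (α−1)/β = 0.5841.

0.5841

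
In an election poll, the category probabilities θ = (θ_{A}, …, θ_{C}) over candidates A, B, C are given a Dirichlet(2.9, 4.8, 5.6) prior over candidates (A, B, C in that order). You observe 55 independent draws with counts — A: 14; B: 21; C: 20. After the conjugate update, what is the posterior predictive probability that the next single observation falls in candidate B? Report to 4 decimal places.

The Dirichlet prior is conjugate to the Multinomial likelihood: each posterior αⱼ = prior αⱼ + observed count nⱼ.
Posterior concentration: (16.9, 25.8, 25.6), total = 68.3.
P(next = B | data) = α_{B}/Σα = 0.3777.

0.3777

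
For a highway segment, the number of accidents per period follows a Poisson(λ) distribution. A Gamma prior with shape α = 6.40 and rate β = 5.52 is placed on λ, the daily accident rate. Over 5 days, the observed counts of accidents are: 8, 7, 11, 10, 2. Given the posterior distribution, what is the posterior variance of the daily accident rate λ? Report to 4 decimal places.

With a Gamma(shape α, rate β) prior, the Poisson likelihood is conjugate: the posterior is Gamma(α + ΣXᵢ, β + n).
Sum of counts S = 38 over n = 5 days.
Posterior: Gamma(α+S, β+n) = Gamma(6.40+38, 5.52+5) = Gamma(44.40, 10.52).
Var = α/β² = 44.40/10.52² = 0.4012.

0.4012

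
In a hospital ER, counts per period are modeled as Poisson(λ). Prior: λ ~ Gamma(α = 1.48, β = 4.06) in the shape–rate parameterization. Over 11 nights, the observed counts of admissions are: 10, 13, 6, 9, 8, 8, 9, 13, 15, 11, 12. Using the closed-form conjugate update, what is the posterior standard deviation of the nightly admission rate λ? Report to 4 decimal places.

With a Gamma(shape α, rate β) prior, the Poisson likelihood is conjugate: the posterior is Gamma(α + ΣXᵢ, β + n).
Sum of counts S = 114 over n = 11 nights.
Posterior: Gamma(α+S, β+n) = Gamma(1.48+114, 4.06+11) = Gamma(115.48, 15.06).
SD = √α/β = √115.48/15.06 = 0.7136.

0.7136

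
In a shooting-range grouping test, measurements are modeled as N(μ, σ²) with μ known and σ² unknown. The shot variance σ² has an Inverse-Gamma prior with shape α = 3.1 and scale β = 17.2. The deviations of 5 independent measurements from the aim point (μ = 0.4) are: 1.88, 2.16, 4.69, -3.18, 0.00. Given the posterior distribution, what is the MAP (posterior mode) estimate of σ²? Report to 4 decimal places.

With known mean μ and an Inverse-Gamma(α, β) prior on σ², the Normal likelihood is conjugate: posterior is Inv-Gamma(α + n/2, β + Σ(xᵢ−μ)²/2).
Σ(xᵢ−μ)² = (1.88)² + (2.16)² + (4.69)² + (-3.18)² + (0.00)² = 40.3085.
Posterior: Inv-Gamma(3.1 + 5/2, 17.2 + 40.3085/2) = Inv-Gamma(5.60, 37.35425).
Mode = β/(α+1) = 37.35425/6.60 = 5.6597.

5.6597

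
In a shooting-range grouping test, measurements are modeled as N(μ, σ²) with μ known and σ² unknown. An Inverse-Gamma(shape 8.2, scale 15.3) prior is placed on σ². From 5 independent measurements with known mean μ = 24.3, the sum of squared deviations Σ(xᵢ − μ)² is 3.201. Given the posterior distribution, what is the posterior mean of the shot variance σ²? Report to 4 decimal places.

With known mean μ and an Inverse-Gamma(α, β) prior on σ², the Normal likelihood is conjugate: posterior is Inv-Gamma(α + n/2, β + Σ(xᵢ−μ)²/2).
Posterior: Inv-Gamma(8.2 + 5/2, 15.3 + 3.201/2) = Inv-Gamma(10.70, 16.9005).
E[σ²|data] = β/(α−1) = 16.9005/9.70 = 1.7423.

1.7423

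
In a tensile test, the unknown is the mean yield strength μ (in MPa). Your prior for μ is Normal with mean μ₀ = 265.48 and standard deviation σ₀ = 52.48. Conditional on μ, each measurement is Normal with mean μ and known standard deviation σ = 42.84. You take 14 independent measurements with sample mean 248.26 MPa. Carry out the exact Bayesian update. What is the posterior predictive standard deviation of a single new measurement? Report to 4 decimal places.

44.2764

For Normal data with known variance σ², a Normal(μ₀, σ₀²) prior on μ is conjugate. Posterior precision = 1/σ₀² + n/σ²; posterior mean is the precision-weighted average of μ₀ and x̄.
σ₀² = 52.48² = 2754.1504, σ² = 42.84² = 1835.2656; σ² + n·σ₀² = 1835.2656 + 14·2754.1504 = 40393.3712.
Posterior precision = 1/σ₀² + n/σ² = 1/2754.1504 + 14/1835.2656 = (σ² + n·σ₀²)/(σ₀²σ²) = 40393.3712/(2754.1504·1835.2656); posterior variance σₙ² = σ₀²σ²/(σ² + n·σ₀²) = 2754.1504·1835.2656/40393.3712 = 125.134331.
Predictive variance for one new observation = σₙ² + σ² = 2754.1504·1835.2656/40393.3712 + 1835.2656 = σ²·(σ₀² + 40393.3712)/40393.3712 = 1835.2656·43147.5216/40393.3712 = 1960.399931; SD = √(1835.2656·43147.5216/40393.3712) = 44.2764.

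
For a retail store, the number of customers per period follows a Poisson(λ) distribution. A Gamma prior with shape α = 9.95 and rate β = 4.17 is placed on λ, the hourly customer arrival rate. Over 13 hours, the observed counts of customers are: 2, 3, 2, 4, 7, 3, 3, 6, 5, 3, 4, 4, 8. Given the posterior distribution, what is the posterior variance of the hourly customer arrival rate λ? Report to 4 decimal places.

0.2169

With a Gamma(shape α, rate β) prior, the Poisson likelihood is conjugate: the posterior is Gamma(α + ΣXᵢ, β + n).
Sum of counts S = 54 over n = 13 hours.
Posterior: Gamma(α+S, β+n) = Gamma(9.95+54, 4.17+13) = Gamma(63.95, 17.17).
Var = α/β² = 63.95/17.17² = 0.2169.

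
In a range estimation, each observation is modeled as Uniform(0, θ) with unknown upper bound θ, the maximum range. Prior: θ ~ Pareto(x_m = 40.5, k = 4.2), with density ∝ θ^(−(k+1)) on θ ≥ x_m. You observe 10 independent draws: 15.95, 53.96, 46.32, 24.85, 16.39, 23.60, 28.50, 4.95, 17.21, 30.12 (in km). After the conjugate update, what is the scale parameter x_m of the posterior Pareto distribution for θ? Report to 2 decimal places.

A Pareto(scale x_m, shape k) prior on the upper bound θ of Uniform(0, θ) is conjugate: posterior is Pareto(max(x_m, max xᵢ), k + n).
Sample maximum = 53.96; prior scale x_m = 40.5 → posterior scale = max = 53.96.
Posterior shape = 4.2 + 10 = 14.2.
Posterior scale x_m = 53.96.

53.96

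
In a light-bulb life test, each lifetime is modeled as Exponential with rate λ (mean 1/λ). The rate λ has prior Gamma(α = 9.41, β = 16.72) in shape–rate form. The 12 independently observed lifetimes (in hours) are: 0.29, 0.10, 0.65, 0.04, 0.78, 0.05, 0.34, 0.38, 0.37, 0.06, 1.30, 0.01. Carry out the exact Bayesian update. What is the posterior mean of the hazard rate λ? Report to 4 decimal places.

1.0152

With a Gamma(shape α, rate β) prior on the exponential rate λ, the posterior after n observations with total T = Σxᵢ is Gamma(α+n, β+T).
Sum of observations T = 4.37 hours; n = 12.
Posterior: Gamma(9.41+12, 16.72+4.37) = Gamma(21.41, 21.09).
Posterior mean of λ = α/β = 21.41/21.09 = 1.0152.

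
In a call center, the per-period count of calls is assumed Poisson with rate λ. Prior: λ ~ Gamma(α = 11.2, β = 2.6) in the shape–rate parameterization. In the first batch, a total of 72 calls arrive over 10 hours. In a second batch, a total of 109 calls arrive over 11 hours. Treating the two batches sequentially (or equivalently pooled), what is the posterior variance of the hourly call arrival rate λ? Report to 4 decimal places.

0.3451

With a Gamma(shape α, rate β) prior, the Poisson likelihood is conjugate: the posterior is Gamma(α + ΣXᵢ, β + n).
After batch 1: Gamma(α+S, β+n) = Gamma(11.2+72, 2.6+10) = Gamma(83.2, 12.6).
After batch 2: Gamma(α+S, β+n) = Gamma(83.2+109, 12.6+11) = Gamma(192.2, 23.6).
Var = α/β² = 192.2/23.6² = 0.3451.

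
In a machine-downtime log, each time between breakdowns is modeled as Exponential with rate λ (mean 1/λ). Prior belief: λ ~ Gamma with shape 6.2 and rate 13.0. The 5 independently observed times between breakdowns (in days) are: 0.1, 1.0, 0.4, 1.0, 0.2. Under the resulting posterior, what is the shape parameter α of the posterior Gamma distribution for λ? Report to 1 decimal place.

With a Gamma(shape α, rate β) prior on the exponential rate λ, the posterior after n observations with total T = Σxᵢ is Gamma(α+n, β+T).
Sum of observations T = 2.7 days; n = 5.
Posterior: Gamma(6.2+5, 13.0+2.7) = Gamma(11.2, 15.7).
Posterior α = 11.2.

11.2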